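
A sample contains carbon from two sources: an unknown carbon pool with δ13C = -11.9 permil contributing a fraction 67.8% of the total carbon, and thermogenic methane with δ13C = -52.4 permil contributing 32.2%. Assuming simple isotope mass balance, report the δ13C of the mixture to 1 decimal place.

-24.9 permil

δ_mix = f_A·δ_A + f_B·δ_B
δ_mix = 0.678 × (-11.9) + 0.322 × (-52.4)
δ_mix = -8.07 + -16.87 = -24.94 permil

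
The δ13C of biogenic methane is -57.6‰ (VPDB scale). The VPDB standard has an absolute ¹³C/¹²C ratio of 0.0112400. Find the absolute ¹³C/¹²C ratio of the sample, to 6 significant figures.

R_sample = R_standard × (δ13C/1000 + 1)
R_sample = 0.0112400 × (-57.6/1000 + 1) = 0.0112400 × 0.942400
R_sample = 0.0105926

0.0105926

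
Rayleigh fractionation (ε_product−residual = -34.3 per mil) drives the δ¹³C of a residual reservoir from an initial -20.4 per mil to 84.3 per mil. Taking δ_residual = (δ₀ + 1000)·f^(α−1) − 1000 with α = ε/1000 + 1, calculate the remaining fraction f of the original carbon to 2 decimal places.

0.05

α − 1 = ε/1000 = -0.0343
(δ_res + 1000)/(δ₀ + 1000) = (84.3 + 1000)/(-20.4 + 1000) = 1084.3/979.6 = 1.106880
f = 1.106880^(1/-0.0343) = exp(ln(1.106880)/-0.0343) = exp(0.10155/-0.0343)
f = exp(-2.9605) = 0.0518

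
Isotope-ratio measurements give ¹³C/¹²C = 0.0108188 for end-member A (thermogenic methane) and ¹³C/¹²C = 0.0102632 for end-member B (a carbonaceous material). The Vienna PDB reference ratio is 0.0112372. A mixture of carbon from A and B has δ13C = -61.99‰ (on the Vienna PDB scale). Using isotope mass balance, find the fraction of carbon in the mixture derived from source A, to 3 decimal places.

δ_A = (0.0108188/0.0112372 − 1)×1000 = (0.962767 − 1)×1000 = -37.233‰
δ_B = (0.0102632/0.0112372 − 1)×1000 = (0.913324 − 1)×1000 = -86.676‰
f_A = (δ_mix − δ_B)/(δ_A − δ_B) = (-61.99 − (-86.676))/(-37.233 − (-86.676))
f_A = 24.686 / 49.443 = 0.4993

0.499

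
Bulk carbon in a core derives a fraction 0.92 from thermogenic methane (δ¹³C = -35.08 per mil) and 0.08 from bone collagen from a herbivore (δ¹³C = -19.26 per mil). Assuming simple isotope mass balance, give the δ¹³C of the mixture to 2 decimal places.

-33.81 per mil

δ_mix = f_A·δ_A + f_B·δ_B
δ_mix = 0.92 × (-35.08) + 0.08 × (-19.26)
δ_mix = -32.274 + -1.541 = -33.814 per mil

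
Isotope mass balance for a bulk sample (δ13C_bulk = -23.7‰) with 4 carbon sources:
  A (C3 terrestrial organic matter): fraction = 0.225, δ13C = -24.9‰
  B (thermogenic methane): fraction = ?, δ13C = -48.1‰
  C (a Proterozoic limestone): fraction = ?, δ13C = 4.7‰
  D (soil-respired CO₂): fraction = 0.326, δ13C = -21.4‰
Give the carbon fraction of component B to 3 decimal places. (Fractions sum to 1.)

0.251

Let f_B and f_C be the unknown fractions; fractions sum to 1 so f_B + f_C = 0.449.
Mass balance: Σ fᵢ·δᵢ = δ_bulk ⇒ f_B·(-48.1) + f_C·(4.7) = -23.7 − (-12.579) = -11.121
Substitute f_C = 0.449 − f_B:
f_B·(-48.1 − 4.7) = -11.121 − 0.449×(4.7) = -13.231
f_B = -13.231 / -52.8 = 0.2506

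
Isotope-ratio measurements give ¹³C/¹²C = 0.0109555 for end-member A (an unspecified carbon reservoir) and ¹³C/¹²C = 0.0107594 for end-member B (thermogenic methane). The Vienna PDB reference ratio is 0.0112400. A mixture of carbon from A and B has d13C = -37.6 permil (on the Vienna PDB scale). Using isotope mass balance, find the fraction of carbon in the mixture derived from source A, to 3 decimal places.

δ_A = (0.0109555/0.0112400 − 1)×1000 = (0.974689 − 1)×1000 = -25.311 permil
δ_B = (0.0107594/0.0112400 − 1)×1000 = (0.957242 − 1)×1000 = -42.758 permil
f_A = (δ_mix − δ_B)/(δ_A − δ_B) = (-37.6 − (-42.758))/(-25.311 − (-42.758))
f_A = 5.158 / 17.447 = 0.2956

0.296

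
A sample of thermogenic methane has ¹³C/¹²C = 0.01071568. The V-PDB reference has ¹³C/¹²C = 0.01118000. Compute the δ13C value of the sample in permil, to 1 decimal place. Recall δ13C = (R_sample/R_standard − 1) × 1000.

-41.5 permil

δ13C = (R_sample / R_standard − 1) × 1000
R_sample / R_standard = 0.01071568 / 0.01118000 = 0.958469
δ13C = (0.958469 − 1) × 1000 = -41.53 permil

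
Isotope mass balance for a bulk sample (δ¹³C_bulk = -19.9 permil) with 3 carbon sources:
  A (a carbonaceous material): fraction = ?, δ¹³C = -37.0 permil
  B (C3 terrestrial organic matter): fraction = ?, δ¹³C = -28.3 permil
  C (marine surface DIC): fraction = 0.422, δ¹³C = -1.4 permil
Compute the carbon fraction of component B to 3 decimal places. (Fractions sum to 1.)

Let f_B and f_A be the unknown fractions; fractions sum to 1 so f_B + f_A = 0.578.
Mass balance: Σ fᵢ·δᵢ = δ_bulk ⇒ f_B·(-28.3) + f_A·(-37.0) = -19.9 − (-0.591) = -19.309
Substitute f_A = 0.578 − f_B:
f_B·(-28.3 − -37.0) = -19.309 − 0.578×(-37.0) = 2.077
f_B = 2.077 / 8.7 = 0.2387

0.239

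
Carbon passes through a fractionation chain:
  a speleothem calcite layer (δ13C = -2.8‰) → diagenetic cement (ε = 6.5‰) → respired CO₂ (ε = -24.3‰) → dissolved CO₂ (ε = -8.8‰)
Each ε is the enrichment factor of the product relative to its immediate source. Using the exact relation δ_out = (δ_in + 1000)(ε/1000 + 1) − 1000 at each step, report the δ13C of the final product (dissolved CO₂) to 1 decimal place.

-29.3‰

step 1: δ = (-2.80 + 1000)·(6.5/1000 + 1) − 1000 = 3.68‰
step 2: δ = (3.68 + 1000)·(-24.3/1000 + 1) − 1000 = -20.71‰
step 3: δ = (-20.71 + 1000)·(-8.8/1000 + 1) − 1000 = -29.33‰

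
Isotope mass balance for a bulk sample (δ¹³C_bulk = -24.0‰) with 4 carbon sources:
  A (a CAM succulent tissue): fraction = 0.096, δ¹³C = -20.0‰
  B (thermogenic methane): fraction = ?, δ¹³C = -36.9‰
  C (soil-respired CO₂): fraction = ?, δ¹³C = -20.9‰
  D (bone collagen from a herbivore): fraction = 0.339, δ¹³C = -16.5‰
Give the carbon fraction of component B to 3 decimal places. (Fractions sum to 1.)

0.292

Let f_B and f_C be the unknown fractions; fractions sum to 1 so f_B + f_C = 0.565.
Mass balance: Σ fᵢ·δᵢ = δ_bulk ⇒ f_B·(-36.9) + f_C·(-20.9) = -24.0 − (-7.514) = -16.486
Substitute f_C = 0.565 − f_B:
f_B·(-36.9 − -20.9) = -16.486 − 0.565×(-20.9) = -4.678
f_B = -4.678 / -16.0 = 0.2924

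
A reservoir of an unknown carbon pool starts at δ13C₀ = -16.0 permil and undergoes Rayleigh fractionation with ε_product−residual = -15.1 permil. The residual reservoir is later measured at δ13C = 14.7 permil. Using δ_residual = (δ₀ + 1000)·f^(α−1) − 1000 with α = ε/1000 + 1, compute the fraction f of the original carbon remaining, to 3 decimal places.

0.131

α − 1 = ε/1000 = -0.0151
(δ_res + 1000)/(δ₀ + 1000) = (14.7 + 1000)/(-16.0 + 1000) = 1014.7/984.0 = 1.031199
f = 1.031199^(1/-0.0151) = exp(ln(1.031199)/-0.0151) = exp(0.03072/-0.0151)
f = exp(-2.0346) = 0.1307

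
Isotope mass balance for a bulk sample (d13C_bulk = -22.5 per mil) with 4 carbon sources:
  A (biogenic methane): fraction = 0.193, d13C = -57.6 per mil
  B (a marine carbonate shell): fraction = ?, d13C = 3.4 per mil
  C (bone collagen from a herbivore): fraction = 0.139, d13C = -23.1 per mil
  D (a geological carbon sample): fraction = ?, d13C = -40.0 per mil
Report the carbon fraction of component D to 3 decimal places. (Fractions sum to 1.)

Let f_D and f_B be the unknown fractions; fractions sum to 1 so f_D + f_B = 0.668.
Mass balance: Σ fᵢ·δᵢ = δ_bulk ⇒ f_D·(-40.0) + f_B·(3.4) = -22.5 − (-14.328) = -8.172
Substitute f_B = 0.668 − f_D:
f_D·(-40.0 − 3.4) = -8.172 − 0.668×(3.4) = -10.443
f_D = -10.443 / -43.4 = 0.2406

0.241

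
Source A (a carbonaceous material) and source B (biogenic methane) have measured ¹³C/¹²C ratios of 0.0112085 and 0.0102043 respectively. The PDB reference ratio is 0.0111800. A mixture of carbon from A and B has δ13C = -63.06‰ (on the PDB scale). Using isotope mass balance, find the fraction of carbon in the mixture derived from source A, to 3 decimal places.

0.270

δ_A = (0.0112085/0.0111800 − 1)×1000 = (1.002549 − 1)×1000 = 2.549‰
δ_B = (0.0102043/0.0111800 − 1)×1000 = (0.912728 − 1)×1000 = -87.272‰
f_A = (δ_mix − δ_B)/(δ_A − δ_B) = (-63.06 − (-87.272))/(2.549 − (-87.272))
f_A = 24.212 / 89.821 = 0.2696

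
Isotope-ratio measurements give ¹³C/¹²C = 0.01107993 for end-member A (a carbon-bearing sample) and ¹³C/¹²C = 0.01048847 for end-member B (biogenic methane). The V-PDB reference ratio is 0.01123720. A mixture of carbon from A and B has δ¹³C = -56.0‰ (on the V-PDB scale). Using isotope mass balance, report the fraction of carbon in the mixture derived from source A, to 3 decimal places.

δ_A = (0.01107993/0.01123720 − 1)×1000 = (0.986005 − 1)×1000 = -13.995‰
δ_B = (0.01048847/0.01123720 − 1)×1000 = (0.933370 − 1)×1000 = -66.630‰
f_A = (δ_mix − δ_B)/(δ_A − δ_B) = (-56.0 − (-66.630))/(-13.995 − (-66.630))
f_A = 10.630 / 52.634 = 0.2020

0.202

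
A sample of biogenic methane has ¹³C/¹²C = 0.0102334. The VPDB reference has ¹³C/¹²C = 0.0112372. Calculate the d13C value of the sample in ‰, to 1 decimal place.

d13C = (R_sample / R_standard − 1) × 1000
R_sample / R_standard = 0.0102334 / 0.0112372 = 0.910672
d13C = (0.910672 − 1) × 1000 = -89.33‰

-89.3‰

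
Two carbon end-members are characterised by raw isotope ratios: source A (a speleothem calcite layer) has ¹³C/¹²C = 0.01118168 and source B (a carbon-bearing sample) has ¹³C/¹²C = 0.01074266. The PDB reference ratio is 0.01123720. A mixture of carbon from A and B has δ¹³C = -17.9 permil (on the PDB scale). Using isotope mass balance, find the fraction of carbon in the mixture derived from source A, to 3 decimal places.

0.668

δ_A = (0.01118168/0.01123720 − 1)×1000 = (0.995059 − 1)×1000 = -4.941 permil
δ_B = (0.01074266/0.01123720 − 1)×1000 = (0.955991 − 1)×1000 = -44.009 permil
f_A = (δ_mix − δ_B)/(δ_A − δ_B) = (-17.9 − (-44.009))/(-4.941 − (-44.009))
f_A = 26.109 / 39.068 = 0.6683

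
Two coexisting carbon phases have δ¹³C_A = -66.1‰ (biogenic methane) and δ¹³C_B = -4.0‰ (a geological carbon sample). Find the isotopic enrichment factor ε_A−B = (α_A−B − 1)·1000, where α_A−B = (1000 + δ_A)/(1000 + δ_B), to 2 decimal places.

-62.35‰

α_A−B = (1000 + -66.1) / (1000 + -4.0) = 933.9 / 996.0 = 0.937651
ε_A−B = (0.937651 − 1) × 1000 = -62.349‰
(The approximation ε ≈ δ_A − δ_B would give -62.1‰.)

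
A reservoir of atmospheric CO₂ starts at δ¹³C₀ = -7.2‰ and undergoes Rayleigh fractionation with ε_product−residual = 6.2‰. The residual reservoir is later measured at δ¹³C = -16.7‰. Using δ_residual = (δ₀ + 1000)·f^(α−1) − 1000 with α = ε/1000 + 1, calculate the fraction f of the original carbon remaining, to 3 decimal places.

α − 1 = ε/1000 = 0.0062
(δ_res + 1000)/(δ₀ + 1000) = (-16.7 + 1000)/(-7.2 + 1000) = 983.3/992.8 = 0.990431
f = 0.990431^(1/0.0062) = exp(ln(0.990431)/0.0062) = exp(-0.00961/0.0062)
f = exp(-1.5508) = 0.2121

0.212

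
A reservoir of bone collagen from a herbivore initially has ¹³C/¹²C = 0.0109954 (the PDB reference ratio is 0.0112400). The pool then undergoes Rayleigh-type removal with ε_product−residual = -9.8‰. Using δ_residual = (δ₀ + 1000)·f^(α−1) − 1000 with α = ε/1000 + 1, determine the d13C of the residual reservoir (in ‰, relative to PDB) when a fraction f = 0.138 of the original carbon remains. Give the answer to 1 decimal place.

-2.6‰

δ₀ = (0.0109954/0.0112400 − 1)×1000 = (0.978238 − 1)×1000 = -21.762‰
α − 1 = ε/1000 = -0.0098
f^(α−1) = 0.138^(-0.0098) = 1.019598
δ_res = (-21.762 + 1000) × 1.019598 − 1000 = 997.410 − 1000 = -2.59‰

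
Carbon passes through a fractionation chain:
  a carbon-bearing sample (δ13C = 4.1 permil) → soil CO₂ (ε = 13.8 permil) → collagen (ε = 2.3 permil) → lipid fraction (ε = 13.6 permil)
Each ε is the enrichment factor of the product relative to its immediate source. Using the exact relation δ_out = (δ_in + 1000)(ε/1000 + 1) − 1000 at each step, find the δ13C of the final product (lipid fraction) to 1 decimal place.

step 1: δ = (4.10 + 1000)·(13.8/1000 + 1) − 1000 = 17.96 permil
step 2: δ = (17.96 + 1000)·(2.3/1000 + 1) − 1000 = 20.30 permil
step 3: δ = (20.30 + 1000)·(13.6/1000 + 1) − 1000 = 34.17 permil

34.2 permil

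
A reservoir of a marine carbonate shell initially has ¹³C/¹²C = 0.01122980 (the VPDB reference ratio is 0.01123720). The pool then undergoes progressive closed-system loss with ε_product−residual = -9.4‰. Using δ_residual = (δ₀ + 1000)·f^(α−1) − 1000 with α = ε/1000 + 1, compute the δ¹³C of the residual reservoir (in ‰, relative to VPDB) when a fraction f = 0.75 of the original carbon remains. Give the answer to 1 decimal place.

2.0‰

δ₀ = (0.01122980/0.01123720 − 1)×1000 = (0.999341 − 1)×1000 = -0.659‰
α − 1 = ε/1000 = -0.0094
f^(α−1) = 0.75^(-0.0094) = 1.002708
δ_res = (-0.659 + 1000) × 1.002708 − 1000 = 1002.048 − 1000 = 2.05‰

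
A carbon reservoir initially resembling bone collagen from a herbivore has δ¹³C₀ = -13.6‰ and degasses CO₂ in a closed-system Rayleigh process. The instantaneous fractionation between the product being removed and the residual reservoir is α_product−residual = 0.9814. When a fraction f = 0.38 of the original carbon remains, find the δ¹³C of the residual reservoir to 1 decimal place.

4.3‰

Rayleigh residual: δ_res = (δ₀ + 1000)·f^(α−1) − 1000
α − 1 = -0.01860
f^(α−1) = 0.38^(-0.01860) = 1.018160
δ_res = (-13.6 + 1000) × 1.018160 − 1000 = 1004.313 − 1000 = 4.31‰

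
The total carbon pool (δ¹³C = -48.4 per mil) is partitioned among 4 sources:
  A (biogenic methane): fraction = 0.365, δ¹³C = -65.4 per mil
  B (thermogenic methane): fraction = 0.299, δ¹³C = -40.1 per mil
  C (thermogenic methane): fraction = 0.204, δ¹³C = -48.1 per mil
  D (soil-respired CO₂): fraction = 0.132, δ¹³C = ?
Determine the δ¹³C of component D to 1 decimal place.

Isotope mass balance: δ_bulk = Σ fᵢ·δᵢ.
-48.4 = 0.365×(-65.4) + 0.299×(-40.1) + 0.204×(-48.1) + 0.132×δ_D
0.132·δ_D = -48.4 − (-45.673) = -2.727
δ_D = -2.727 / 0.132 = -20.66 per mil

-20.7 per mil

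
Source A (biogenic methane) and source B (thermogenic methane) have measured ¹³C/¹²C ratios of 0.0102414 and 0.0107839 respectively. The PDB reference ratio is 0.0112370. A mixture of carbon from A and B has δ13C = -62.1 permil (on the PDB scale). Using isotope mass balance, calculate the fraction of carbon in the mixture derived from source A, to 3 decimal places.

δ_A = (0.0102414/0.0112370 − 1)×1000 = (0.911400 − 1)×1000 = -88.600 permil
δ_B = (0.0107839/0.0112370 − 1)×1000 = (0.959678 − 1)×1000 = -40.322 permil
f_A = (δ_mix − δ_B)/(δ_A − δ_B) = (-62.1 − (-40.322))/(-88.600 − (-40.322))
f_A = -21.778 / -48.278 = 0.4511

0.451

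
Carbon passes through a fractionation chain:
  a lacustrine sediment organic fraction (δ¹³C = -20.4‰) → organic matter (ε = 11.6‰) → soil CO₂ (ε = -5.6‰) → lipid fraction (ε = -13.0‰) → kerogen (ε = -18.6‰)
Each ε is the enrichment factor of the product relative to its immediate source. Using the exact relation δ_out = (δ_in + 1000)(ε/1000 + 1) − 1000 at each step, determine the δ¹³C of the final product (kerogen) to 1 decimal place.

-45.5‰

step 1: δ = (-20.40 + 1000)·(11.6/1000 + 1) − 1000 = -9.04‰
step 2: δ = (-9.04 + 1000)·(-5.6/1000 + 1) − 1000 = -14.59‰
step 3: δ = (-14.59 + 1000)·(-13.0/1000 + 1) − 1000 = -27.40‰
step 4: δ = (-27.40 + 1000)·(-18.6/1000 + 1) − 1000 = -45.49‰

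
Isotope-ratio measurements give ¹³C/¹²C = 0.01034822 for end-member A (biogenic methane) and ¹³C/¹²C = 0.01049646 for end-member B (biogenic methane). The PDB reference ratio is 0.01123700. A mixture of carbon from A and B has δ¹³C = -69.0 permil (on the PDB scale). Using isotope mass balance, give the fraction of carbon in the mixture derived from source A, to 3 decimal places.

0.235

δ_A = (0.01034822/0.01123700 − 1)×1000 = (0.920906 − 1)×1000 = -79.094 permil
δ_B = (0.01049646/0.01123700 − 1)×1000 = (0.934098 − 1)×1000 = -65.902 permil
f_A = (δ_mix − δ_B)/(δ_A − δ_B) = (-69.0 − (-65.902))/(-79.094 − (-65.902))
f_A = -3.098 / -13.192 = 0.2348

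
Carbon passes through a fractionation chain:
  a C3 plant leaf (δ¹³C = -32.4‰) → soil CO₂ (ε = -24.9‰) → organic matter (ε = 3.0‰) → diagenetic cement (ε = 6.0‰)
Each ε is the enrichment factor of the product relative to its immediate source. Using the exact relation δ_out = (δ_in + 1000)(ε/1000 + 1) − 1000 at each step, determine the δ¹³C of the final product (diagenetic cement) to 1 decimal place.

step 1: δ = (-32.40 + 1000)·(-24.9/1000 + 1) − 1000 = -56.49‰
step 2: δ = (-56.49 + 1000)·(3.0/1000 + 1) − 1000 = -53.66‰
step 3: δ = (-53.66 + 1000)·(6.0/1000 + 1) − 1000 = -47.98‰

-48.0‰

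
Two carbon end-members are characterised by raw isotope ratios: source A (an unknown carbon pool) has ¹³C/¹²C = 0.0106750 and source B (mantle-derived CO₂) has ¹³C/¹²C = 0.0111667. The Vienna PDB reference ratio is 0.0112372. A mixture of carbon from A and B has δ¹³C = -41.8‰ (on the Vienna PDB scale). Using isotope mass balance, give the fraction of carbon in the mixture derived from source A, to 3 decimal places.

δ_A = (0.0106750/0.0112372 − 1)×1000 = (0.949970 − 1)×1000 = -50.030‰
δ_B = (0.0111667/0.0112372 − 1)×1000 = (0.993726 − 1)×1000 = -6.274‰
f_A = (δ_mix − δ_B)/(δ_A − δ_B) = (-41.8 − (-6.274))/(-50.030 − (-6.274))
f_A = -35.526 / -43.756 = 0.8119

0.812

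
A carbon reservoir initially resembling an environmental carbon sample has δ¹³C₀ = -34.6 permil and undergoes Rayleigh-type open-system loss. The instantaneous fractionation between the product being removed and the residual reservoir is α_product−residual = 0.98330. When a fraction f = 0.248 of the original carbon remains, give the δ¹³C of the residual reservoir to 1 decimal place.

Rayleigh residual: δ_res = (δ₀ + 1000)·f^(α−1) − 1000
α − 1 = -0.01670
f^(α−1) = 0.248^(-0.01670) = 1.023558
δ_res = (-34.6 + 1000) × 1.023558 − 1000 = 988.143 − 1000 = -11.86 permil

-11.9 permil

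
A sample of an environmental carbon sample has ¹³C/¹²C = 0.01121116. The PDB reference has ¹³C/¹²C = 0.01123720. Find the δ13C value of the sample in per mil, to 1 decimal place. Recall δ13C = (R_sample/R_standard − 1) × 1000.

δ13C = (R_sample / R_standard − 1) × 1000
R_sample / R_standard = 0.01121116 / 0.01123720 = 0.997683
δ13C = (0.997683 − 1) × 1000 = -2.32 per mil

-2.3 per mil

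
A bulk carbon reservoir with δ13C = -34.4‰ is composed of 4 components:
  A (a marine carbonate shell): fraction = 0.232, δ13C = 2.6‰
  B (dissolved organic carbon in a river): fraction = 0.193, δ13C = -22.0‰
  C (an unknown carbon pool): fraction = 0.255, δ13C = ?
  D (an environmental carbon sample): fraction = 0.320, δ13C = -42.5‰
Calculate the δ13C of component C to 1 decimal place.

-67.3‰

Isotope mass balance: δ_bulk = Σ fᵢ·δᵢ.
-34.4 = 0.232×(2.6) + 0.193×(-22.0) + 0.255×δ_C + 0.320×(-42.5)
0.255·δ_C = -34.4 − (-17.243) = -17.157
δ_C = -17.157 / 0.255 = -67.28‰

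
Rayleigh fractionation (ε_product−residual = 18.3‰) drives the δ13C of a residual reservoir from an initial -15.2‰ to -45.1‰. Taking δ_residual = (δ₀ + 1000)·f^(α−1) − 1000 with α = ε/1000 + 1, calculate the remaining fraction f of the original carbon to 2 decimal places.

α − 1 = ε/1000 = 0.0183
(δ_res + 1000)/(δ₀ + 1000) = (-45.1 + 1000)/(-15.2 + 1000) = 954.9/984.8 = 0.969639
f = 0.969639^(1/0.0183) = exp(ln(0.969639)/0.0183) = exp(-0.03083/0.0183)
f = exp(-1.6848) = 0.1855

0.19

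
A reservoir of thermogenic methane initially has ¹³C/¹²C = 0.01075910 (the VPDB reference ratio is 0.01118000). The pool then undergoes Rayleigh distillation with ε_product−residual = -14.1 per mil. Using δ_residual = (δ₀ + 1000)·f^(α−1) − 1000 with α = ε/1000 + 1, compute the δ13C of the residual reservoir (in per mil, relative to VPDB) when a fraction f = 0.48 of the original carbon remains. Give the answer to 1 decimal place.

-27.6 per mil

δ₀ = (0.01075910/0.01118000 − 1)×1000 = (0.962352 − 1)×1000 = -37.648 per mil
α − 1 = ε/1000 = -0.0141
f^(α−1) = 0.48^(-0.0141) = 1.010403
δ_res = (-37.648 + 1000) × 1.010403 − 1000 = 972.363 − 1000 = -27.64 per mil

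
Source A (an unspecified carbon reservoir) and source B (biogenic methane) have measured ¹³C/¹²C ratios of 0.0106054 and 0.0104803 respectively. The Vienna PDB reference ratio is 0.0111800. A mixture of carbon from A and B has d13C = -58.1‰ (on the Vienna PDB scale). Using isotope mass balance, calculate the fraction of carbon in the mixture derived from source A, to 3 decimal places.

0.401

δ_A = (0.0106054/0.0111800 − 1)×1000 = (0.948605 − 1)×1000 = -51.395‰
δ_B = (0.0104803/0.0111800 − 1)×1000 = (0.937415 − 1)×1000 = -62.585‰
f_A = (δ_mix − δ_B)/(δ_A − δ_B) = (-58.1 − (-62.585))/(-51.395 − (-62.585))
f_A = 4.485 / 11.190 = 0.4008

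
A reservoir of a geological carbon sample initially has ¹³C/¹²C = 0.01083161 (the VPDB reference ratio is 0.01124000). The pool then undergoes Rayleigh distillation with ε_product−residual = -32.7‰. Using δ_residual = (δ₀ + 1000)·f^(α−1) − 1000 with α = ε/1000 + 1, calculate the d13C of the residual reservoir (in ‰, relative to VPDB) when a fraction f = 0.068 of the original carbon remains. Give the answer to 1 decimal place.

δ₀ = (0.01083161/0.01124000 − 1)×1000 = (0.963666 − 1)×1000 = -36.334‰
α − 1 = ε/1000 = -0.0327
f^(α−1) = 0.068^(-0.0327) = 1.091885
δ_res = (-36.334 + 1000) × 1.091885 − 1000 = 1052.213 − 1000 = 52.21‰

52.2‰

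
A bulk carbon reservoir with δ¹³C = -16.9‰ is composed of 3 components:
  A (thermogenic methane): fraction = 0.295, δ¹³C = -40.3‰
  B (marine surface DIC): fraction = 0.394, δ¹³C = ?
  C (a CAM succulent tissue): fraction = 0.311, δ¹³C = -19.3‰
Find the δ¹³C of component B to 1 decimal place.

2.5‰

Isotope mass balance: δ_bulk = Σ fᵢ·δᵢ.
-16.9 = 0.295×(-40.3) + 0.394×δ_B + 0.311×(-19.3)
0.394·δ_B = -16.9 − (-17.891) = 0.991
δ_B = 0.991 / 0.394 = 2.51‰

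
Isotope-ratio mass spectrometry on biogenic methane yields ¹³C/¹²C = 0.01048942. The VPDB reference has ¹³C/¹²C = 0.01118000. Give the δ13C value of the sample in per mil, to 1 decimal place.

-61.8 per mil

δ13C = (R_sample / R_standard − 1) × 1000
R_sample / R_standard = 0.01048942 / 0.01118000 = 0.938231
δ13C = (0.938231 − 1) × 1000 = -61.77 per mil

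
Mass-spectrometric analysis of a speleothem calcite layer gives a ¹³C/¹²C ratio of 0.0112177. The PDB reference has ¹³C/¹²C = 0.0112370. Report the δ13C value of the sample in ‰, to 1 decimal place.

δ13C = (R_sample / R_standard − 1) × 1000
R_sample / R_standard = 0.0112177 / 0.0112370 = 0.998282
δ13C = (0.998282 − 1) × 1000 = -1.72‰

-1.7‰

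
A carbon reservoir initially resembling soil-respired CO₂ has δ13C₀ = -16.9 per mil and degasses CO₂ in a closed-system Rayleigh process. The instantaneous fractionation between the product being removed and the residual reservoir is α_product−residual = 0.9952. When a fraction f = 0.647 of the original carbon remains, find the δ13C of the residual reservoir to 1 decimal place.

Rayleigh residual: δ_res = (δ₀ + 1000)·f^(α−1) − 1000
α − 1 = -0.00480
f^(α−1) = 0.647^(-0.00480) = 1.002092
δ_res = (-16.9 + 1000) × 1.002092 − 1000 = 985.157 − 1000 = -14.84 per mil

-14.8 per mil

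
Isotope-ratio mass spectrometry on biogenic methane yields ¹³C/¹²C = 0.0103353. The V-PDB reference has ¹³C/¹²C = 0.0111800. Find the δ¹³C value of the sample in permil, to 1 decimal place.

-75.6 permil

δ¹³C = (R_sample / R_standard − 1) × 1000
R_sample / R_standard = 0.0103353 / 0.0111800 = 0.924445
δ¹³C = (0.924445 − 1) × 1000 = -75.55 permil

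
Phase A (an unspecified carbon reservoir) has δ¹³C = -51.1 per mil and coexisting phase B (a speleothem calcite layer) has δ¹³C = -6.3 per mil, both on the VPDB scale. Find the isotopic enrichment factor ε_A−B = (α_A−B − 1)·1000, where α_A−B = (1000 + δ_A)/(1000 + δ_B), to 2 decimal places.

-45.08 per mil

α_A−B = (1000 + -51.1) / (1000 + -6.3) = 948.9 / 993.7 = 0.954916
ε_A−B = (0.954916 − 1) × 1000 = -45.084 per mil
(The approximation ε ≈ δ_A − δ_B would give -44.8 per mil.)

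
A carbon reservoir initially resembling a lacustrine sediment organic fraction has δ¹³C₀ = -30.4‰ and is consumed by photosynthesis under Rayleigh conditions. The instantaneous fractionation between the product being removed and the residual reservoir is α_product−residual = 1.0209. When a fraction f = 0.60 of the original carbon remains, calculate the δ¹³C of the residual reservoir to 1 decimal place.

-40.7‰

Rayleigh residual: δ_res = (δ₀ + 1000)·f^(α−1) − 1000
α − 1 = 0.02090
f^(α−1) = 0.60^(0.02090) = 0.989381
δ_res = (-30.4 + 1000) × 0.989381 − 1000 = 959.303 − 1000 = -40.70‰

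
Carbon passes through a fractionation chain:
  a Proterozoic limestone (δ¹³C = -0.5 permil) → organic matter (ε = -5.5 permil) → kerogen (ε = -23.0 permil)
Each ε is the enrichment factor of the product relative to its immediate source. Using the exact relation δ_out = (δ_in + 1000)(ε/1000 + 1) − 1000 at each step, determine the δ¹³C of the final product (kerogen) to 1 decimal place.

step 1: δ = (-0.50 + 1000)·(-5.5/1000 + 1) − 1000 = -6.00 permil
step 2: δ = (-6.00 + 1000)·(-23.0/1000 + 1) − 1000 = -28.86 permil

-28.9 permil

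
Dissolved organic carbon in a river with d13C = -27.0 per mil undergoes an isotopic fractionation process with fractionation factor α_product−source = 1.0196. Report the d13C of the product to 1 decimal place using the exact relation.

δ_product = (δ_source + 1000)·α − 1000
δ_product = (-27.0 + 1000) × 1.0196 − 1000
δ_product = 992.071 − 1000 = -7.93 per mil

-7.9 per mil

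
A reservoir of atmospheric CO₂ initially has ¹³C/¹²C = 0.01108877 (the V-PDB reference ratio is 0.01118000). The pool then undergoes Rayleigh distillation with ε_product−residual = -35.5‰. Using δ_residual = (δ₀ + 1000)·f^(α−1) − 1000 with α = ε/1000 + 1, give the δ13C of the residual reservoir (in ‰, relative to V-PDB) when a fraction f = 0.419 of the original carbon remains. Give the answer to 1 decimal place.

22.9‰

δ₀ = (0.01108877/0.01118000 − 1)×1000 = (0.991840 − 1)×1000 = -8.160‰
α − 1 = ε/1000 = -0.0355
f^(α−1) = 0.419^(-0.0355) = 1.031363
δ_res = (-8.160 + 1000) × 1.031363 − 1000 = 1022.947 − 1000 = 22.95‰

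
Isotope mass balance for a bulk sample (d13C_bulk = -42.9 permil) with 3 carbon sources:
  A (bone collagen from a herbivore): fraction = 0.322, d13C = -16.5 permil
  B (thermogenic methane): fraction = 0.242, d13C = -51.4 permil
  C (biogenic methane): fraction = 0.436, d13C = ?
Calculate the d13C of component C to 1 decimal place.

Isotope mass balance: δ_bulk = Σ fᵢ·δᵢ.
-42.9 = 0.322×(-16.5) + 0.242×(-51.4) + 0.436×δ_C
0.436·δ_C = -42.9 − (-17.752) = -25.148
δ_C = -25.148 / 0.436 = -57.68 permil

-57.7 permil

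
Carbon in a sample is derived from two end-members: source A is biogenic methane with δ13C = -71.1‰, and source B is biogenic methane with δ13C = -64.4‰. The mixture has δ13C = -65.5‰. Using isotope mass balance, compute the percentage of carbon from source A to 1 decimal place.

16.4%

δ_mix = f_A·δ_A + (1 − f_A)·δ_B  ⇒  f_A = (δ_mix − δ_B)/(δ_A − δ_B)
f_A = (-65.5 − (-64.4)) / (-71.1 − (-64.4))
f_A = -1.1 / -6.7 = 0.1642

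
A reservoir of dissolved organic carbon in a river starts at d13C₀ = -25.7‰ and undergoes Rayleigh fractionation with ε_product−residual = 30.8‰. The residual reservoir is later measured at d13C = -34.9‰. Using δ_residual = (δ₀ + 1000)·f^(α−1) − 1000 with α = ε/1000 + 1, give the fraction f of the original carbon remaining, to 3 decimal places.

α − 1 = ε/1000 = 0.0308
(δ_res + 1000)/(δ₀ + 1000) = (-34.9 + 1000)/(-25.7 + 1000) = 965.1/974.3 = 0.990557
f = 0.990557^(1/0.0308) = exp(ln(0.990557)/0.0308) = exp(-0.00949/0.0308)
f = exp(-0.3080) = 0.7349

0.735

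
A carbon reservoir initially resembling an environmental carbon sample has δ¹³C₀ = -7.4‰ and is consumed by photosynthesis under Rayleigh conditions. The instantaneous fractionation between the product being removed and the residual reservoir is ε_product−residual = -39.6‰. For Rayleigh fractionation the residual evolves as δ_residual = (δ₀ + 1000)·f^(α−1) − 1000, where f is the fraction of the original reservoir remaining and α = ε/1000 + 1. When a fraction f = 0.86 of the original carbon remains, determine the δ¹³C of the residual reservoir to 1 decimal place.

Rayleigh residual: δ_res = (δ₀ + 1000)·f^(α−1) − 1000
α = ε/1000 + 1 = 0.96040, so α − 1 = -0.03960
f^(α−1) = 0.86^(-0.03960) = 1.005990
δ_res = (-7.4 + 1000) × 1.005990 − 1000 = 998.546 − 1000 = -1.45‰

-1.5‰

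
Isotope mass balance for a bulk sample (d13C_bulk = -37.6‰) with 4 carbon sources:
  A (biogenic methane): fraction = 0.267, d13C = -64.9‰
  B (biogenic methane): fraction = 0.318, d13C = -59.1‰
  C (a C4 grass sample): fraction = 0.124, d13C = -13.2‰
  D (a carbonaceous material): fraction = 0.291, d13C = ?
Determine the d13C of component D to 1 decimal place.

0.5‰

Isotope mass balance: δ_bulk = Σ fᵢ·δᵢ.
-37.6 = 0.267×(-64.9) + 0.318×(-59.1) + 0.124×(-13.2) + 0.291×δ_D
0.291·δ_D = -37.6 − (-37.759) = 0.159
δ_D = 0.159 / 0.291 = 0.55‰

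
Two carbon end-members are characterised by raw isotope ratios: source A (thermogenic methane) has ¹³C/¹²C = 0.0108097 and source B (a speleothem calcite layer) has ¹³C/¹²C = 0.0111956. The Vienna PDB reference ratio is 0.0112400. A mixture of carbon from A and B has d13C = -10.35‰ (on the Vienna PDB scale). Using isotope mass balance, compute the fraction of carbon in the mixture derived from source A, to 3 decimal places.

0.186

δ_A = (0.0108097/0.0112400 − 1)×1000 = (0.961717 − 1)×1000 = -38.283‰
δ_B = (0.0111956/0.0112400 − 1)×1000 = (0.996050 − 1)×1000 = -3.950‰
f_A = (δ_mix − δ_B)/(δ_A − δ_B) = (-10.35 − (-3.950))/(-38.283 − (-3.950))
f_A = -6.400 / -34.333 = 0.1864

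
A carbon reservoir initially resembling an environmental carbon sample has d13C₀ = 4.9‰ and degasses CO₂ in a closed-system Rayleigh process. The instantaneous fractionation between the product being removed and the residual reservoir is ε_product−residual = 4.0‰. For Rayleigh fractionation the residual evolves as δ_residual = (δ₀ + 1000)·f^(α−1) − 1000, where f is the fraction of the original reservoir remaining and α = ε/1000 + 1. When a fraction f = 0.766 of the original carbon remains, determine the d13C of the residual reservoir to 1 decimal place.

3.8‰

Rayleigh residual: δ_res = (δ₀ + 1000)·f^(α−1) − 1000
α = ε/1000 + 1 = 1.00400, so α − 1 = 0.00400
f^(α−1) = 0.766^(0.00400) = 0.998934
δ_res = (4.9 + 1000) × 0.998934 − 1000 = 1003.829 − 1000 = 3.83‰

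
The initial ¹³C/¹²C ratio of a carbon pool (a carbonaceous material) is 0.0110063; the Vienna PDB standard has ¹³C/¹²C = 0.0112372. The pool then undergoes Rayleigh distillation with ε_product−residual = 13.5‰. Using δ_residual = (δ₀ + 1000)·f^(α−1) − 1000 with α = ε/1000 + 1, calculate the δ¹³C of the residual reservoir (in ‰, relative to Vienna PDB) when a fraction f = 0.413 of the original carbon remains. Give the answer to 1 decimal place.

δ₀ = (0.0110063/0.0112372 − 1)×1000 = (0.979452 − 1)×1000 = -20.548‰
α − 1 = ε/1000 = 0.0135
f^(α−1) = 0.413^(0.0135) = 0.988133
δ_res = (-20.548 + 1000) × 0.988133 − 1000 = 967.829 − 1000 = -32.17‰

-32.2‰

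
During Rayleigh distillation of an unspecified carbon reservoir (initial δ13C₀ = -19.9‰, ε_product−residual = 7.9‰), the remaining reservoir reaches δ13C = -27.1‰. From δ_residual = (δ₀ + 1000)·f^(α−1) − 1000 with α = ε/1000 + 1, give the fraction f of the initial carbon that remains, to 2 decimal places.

0.39

α − 1 = ε/1000 = 0.0079
(δ_res + 1000)/(δ₀ + 1000) = (-27.1 + 1000)/(-19.9 + 1000) = 972.9/980.1 = 0.992654
f = 0.992654^(1/0.0079) = exp(ln(0.992654)/0.0079) = exp(-0.00737/0.0079)
f = exp(-0.9333) = 0.3932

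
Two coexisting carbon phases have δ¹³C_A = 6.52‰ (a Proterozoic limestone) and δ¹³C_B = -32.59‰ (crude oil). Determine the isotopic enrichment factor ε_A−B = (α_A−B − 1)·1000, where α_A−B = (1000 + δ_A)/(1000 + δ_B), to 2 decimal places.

α_A−B = (1000 + 6.52) / (1000 + -32.59) = 1006.52 / 967.41 = 1.040428
ε_A−B = (1.040428 − 1) × 1000 = 40.428‰
(The approximation ε ≈ δ_A − δ_B would give 39.11‰.)

40.43‰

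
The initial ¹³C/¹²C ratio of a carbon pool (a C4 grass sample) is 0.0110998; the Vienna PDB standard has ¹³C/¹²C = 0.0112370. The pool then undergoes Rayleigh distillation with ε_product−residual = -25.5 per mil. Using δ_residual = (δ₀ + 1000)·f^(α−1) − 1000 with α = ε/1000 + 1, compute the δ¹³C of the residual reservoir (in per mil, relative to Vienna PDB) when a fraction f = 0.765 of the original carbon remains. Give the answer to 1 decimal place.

δ₀ = (0.0110998/0.0112370 − 1)×1000 = (0.987790 − 1)×1000 = -12.210 per mil
α − 1 = ε/1000 = -0.0255
f^(α−1) = 0.765^(-0.0255) = 1.006854
δ_res = (-12.210 + 1000) × 1.006854 − 1000 = 994.561 − 1000 = -5.44 per mil

-5.4 per mil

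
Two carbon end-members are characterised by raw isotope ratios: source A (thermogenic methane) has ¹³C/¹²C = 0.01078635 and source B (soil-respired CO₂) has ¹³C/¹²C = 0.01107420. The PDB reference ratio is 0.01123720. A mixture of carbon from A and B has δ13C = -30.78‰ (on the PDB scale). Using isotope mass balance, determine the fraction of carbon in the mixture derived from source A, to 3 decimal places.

δ_A = (0.01078635/0.01123720 − 1)×1000 = (0.959879 − 1)×1000 = -40.121‰
δ_B = (0.01107420/0.01123720 − 1)×1000 = (0.985495 − 1)×1000 = -14.505‰
f_A = (δ_mix − δ_B)/(δ_A − δ_B) = (-30.78 − (-14.505))/(-40.121 − (-14.505))
f_A = -16.275 / -25.616 = 0.6353

0.635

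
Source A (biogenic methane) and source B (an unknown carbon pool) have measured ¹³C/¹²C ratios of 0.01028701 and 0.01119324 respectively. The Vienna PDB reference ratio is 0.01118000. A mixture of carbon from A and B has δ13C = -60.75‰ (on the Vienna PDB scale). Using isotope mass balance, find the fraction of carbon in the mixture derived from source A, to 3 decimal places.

0.764

δ_A = (0.01028701/0.01118000 − 1)×1000 = (0.920126 − 1)×1000 = -79.874‰
δ_B = (0.01119324/0.01118000 − 1)×1000 = (1.001184 − 1)×1000 = 1.184‰
f_A = (δ_mix − δ_B)/(δ_A − δ_B) = (-60.75 − (1.184))/(-79.874 − (1.184))
f_A = -61.934 / -81.058 = 0.7641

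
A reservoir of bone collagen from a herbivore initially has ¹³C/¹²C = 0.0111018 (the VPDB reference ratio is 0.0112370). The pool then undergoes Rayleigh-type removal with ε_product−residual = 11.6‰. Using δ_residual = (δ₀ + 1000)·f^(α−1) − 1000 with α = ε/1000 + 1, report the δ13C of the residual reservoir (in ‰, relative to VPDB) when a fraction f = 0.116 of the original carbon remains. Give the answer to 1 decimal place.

δ₀ = (0.0111018/0.0112370 − 1)×1000 = (0.987968 − 1)×1000 = -12.032‰
α − 1 = ε/1000 = 0.0116
f^(α−1) = 0.116^(0.0116) = 0.975321
δ_res = (-12.032 + 1000) × 0.975321 − 1000 = 963.587 − 1000 = -36.41‰

-36.4‰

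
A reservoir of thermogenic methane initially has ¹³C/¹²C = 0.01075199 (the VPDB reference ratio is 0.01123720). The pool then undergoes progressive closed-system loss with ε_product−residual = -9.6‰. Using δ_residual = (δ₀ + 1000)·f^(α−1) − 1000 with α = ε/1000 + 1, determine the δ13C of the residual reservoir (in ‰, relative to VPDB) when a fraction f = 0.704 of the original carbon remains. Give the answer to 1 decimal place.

δ₀ = (0.01075199/0.01123720 − 1)×1000 = (0.956821 − 1)×1000 = -43.179‰
α − 1 = ε/1000 = -0.0096
f^(α−1) = 0.704^(-0.0096) = 1.003375
δ_res = (-43.179 + 1000) × 1.003375 − 1000 = 960.050 − 1000 = -39.95‰

-39.9‰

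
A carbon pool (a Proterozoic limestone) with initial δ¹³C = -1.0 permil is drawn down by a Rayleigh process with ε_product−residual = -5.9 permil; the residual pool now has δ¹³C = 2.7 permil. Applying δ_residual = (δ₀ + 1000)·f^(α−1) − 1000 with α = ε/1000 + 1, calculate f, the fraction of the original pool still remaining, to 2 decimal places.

0.53

α − 1 = ε/1000 = -0.0059
(δ_res + 1000)/(δ₀ + 1000) = (2.7 + 1000)/(-1.0 + 1000) = 1002.7/999.0 = 1.003704
f = 1.003704^(1/-0.0059) = exp(ln(1.003704)/-0.0059) = exp(0.00370/-0.0059)
f = exp(-0.6266) = 0.5344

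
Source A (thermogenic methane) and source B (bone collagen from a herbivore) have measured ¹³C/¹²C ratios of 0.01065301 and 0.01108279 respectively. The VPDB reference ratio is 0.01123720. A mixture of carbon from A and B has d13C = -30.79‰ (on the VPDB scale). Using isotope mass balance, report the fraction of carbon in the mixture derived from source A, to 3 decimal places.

δ_A = (0.01065301/0.01123720 − 1)×1000 = (0.948013 − 1)×1000 = -51.987‰
δ_B = (0.01108279/0.01123720 − 1)×1000 = (0.986259 − 1)×1000 = -13.741‰
f_A = (δ_mix − δ_B)/(δ_A − δ_B) = (-30.79 − (-13.741))/(-51.987 − (-13.741))
f_A = -17.049 / -38.246 = 0.4458

0.446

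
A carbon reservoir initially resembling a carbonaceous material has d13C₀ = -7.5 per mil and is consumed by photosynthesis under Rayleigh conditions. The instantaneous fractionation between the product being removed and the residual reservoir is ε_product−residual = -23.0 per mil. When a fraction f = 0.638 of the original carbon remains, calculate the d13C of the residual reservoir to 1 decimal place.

2.8 per mil

Rayleigh residual: δ_res = (δ₀ + 1000)·f^(α−1) − 1000
α = ε/1000 + 1 = 0.97700, so α − 1 = -0.02300
f^(α−1) = 0.638^(-0.02300) = 1.010390
δ_res = (-7.5 + 1000) × 1.010390 − 1000 = 1002.812 − 1000 = 2.81 per mil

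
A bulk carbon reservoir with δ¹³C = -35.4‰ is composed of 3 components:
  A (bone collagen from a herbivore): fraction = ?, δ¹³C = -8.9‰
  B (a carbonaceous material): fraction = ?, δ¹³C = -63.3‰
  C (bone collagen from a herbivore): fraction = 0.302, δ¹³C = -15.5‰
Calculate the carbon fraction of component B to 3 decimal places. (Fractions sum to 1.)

0.450

Let f_B and f_A be the unknown fractions; fractions sum to 1 so f_B + f_A = 0.698.
Mass balance: Σ fᵢ·δᵢ = δ_bulk ⇒ f_B·(-63.3) + f_A·(-8.9) = -35.4 − (-4.681) = -30.719
Substitute f_A = 0.698 − f_B:
f_B·(-63.3 − -8.9) = -30.719 − 0.698×(-8.9) = -24.507
f_B = -24.507 / -54.4 = 0.4505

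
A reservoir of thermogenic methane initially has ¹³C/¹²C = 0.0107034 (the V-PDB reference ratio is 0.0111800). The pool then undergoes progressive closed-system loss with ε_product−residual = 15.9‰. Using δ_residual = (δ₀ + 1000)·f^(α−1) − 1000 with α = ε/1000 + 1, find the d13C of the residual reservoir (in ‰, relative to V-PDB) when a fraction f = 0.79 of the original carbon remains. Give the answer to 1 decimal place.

δ₀ = (0.0107034/0.0111800 − 1)×1000 = (0.957370 − 1)×1000 = -42.630‰
α − 1 = ε/1000 = 0.0159
f^(α−1) = 0.79^(0.0159) = 0.996259
δ_res = (-42.630 + 1000) × 0.996259 − 1000 = 953.789 − 1000 = -46.21‰

-46.2‰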